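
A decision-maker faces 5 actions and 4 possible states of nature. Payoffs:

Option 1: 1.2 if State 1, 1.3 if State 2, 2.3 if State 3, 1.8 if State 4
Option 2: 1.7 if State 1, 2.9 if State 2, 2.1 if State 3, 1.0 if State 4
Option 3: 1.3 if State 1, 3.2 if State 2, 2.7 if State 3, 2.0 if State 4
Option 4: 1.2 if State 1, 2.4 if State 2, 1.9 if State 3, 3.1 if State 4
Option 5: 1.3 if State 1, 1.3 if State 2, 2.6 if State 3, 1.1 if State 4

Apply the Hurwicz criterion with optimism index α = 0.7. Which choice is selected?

Option 1: 0.7·2.3 + 0.3·1.2 = 1.97
Option 2: 0.7·2.9 + 0.3·1.0 = 2.33
Option 3: 0.7·3.2 + 0.3·1.3 = 2.63
Option 4: 0.7·3.1 + 0.3·1.2 = 2.53
Option 5: 0.7·2.6 + 0.3·1.1 = 2.15
Highest Hurwicz score = 2.63 → Option 3.

Option 3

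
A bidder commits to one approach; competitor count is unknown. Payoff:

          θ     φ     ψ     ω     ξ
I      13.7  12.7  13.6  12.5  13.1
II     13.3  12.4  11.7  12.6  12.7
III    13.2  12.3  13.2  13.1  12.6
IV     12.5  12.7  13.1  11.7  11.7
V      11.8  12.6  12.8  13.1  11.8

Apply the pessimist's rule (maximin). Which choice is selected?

Row minima: I=12.5, II=11.7, III=12.3, IV=11.7, V=11.8
Best worst-case = 12.5 → I.

I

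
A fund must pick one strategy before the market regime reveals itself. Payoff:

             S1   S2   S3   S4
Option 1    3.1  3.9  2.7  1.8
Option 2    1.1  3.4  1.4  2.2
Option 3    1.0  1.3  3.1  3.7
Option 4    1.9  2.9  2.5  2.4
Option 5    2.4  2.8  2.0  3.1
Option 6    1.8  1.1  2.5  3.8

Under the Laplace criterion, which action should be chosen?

Option 1

Row averages: Option 1=2.875, Option 2=2.025, Option 3=2.275, Option 4=2.425, Option 5=2.575, Option 6=2.3
Highest average = 2.875 → Option 1.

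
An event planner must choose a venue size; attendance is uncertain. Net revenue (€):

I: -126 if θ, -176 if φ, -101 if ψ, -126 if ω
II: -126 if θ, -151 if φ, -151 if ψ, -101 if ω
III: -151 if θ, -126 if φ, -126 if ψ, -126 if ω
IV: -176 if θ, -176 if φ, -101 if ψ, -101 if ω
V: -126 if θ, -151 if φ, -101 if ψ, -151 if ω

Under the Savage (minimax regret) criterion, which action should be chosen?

III

Column bests: θ=-126, φ=-126, ψ=-101, ω=-101.
I regrets: 0, 50, 0, 25 → max 50
II regrets: 0, 25, 50, 0 → max 50
III regrets: 25, 0, 25, 25 → max 25
IV regrets: 50, 50, 0, 0 → max 50
V regrets: 0, 25, 0, 50 → max 50
Smallest max regret = 25 → III.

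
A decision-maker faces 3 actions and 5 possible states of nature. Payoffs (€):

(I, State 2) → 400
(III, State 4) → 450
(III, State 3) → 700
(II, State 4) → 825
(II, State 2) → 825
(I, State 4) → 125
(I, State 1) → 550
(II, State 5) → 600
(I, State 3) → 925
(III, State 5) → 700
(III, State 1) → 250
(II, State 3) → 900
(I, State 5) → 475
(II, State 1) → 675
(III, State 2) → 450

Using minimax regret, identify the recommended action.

Column bests: State 1=675, State 2=825, State 3=925, State 4=825, State 5=700.
I regrets: 125, 425, 0, 700, 225 → max 700
II regrets: 0, 0, 25, 0, 100 → max 100
III regrets: 425, 375, 225, 375, 0 → max 425
Smallest max regret = 100 → II.

II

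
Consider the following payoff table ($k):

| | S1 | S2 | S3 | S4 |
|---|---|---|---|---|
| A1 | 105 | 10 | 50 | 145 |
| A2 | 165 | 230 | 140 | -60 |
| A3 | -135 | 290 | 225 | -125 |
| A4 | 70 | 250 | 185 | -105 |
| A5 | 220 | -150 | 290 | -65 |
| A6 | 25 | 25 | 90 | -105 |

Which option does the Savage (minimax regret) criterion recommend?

Column bests: S1=220, S2=290, S3=290, S4=145.
A1 regrets: 115, 280, 240, 0 → max 280
A2 regrets: 55, 60, 150, 205 → max 205
A3 regrets: 355, 0, 65, 270 → max 355
A4 regrets: 150, 40, 105, 250 → max 250
A5 regrets: 0, 440, 0, 210 → max 440
A6 regrets: 195, 265, 200, 250 → max 265
Smallest max regret = 205 → A2.

A2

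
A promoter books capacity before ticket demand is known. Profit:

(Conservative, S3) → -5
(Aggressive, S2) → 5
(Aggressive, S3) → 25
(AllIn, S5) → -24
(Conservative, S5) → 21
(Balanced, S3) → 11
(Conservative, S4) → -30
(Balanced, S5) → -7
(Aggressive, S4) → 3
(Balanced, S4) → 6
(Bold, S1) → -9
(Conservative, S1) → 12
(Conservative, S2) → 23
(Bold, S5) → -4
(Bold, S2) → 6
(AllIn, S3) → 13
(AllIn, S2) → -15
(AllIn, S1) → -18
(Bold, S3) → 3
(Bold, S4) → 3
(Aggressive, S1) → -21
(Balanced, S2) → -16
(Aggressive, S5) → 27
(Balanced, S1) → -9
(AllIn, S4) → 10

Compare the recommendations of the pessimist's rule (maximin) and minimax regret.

maximin → Bold; minimax regret → Bold (agree)

Row minima: Conservative=-30, Balanced=-16, Aggressive=-21, Bold=-9, AllIn=-24
Best worst-case = -9 → Bold.
Column bests: S1=12, S2=23, S3=25, S4=10, S5=27.
Conservative regrets: 0, 0, 30, 40, 6 → max 40
Balanced regrets: 21, 39, 14, 4, 34 → max 39
Aggressive regrets: 33, 18, 0, 7, 0 → max 33
Bold regrets: 21, 17, 22, 7, 31 → max 31
AllIn regrets: 30, 38, 12, 0, 51 → max 51
Smallest max regret = 31 → Bold.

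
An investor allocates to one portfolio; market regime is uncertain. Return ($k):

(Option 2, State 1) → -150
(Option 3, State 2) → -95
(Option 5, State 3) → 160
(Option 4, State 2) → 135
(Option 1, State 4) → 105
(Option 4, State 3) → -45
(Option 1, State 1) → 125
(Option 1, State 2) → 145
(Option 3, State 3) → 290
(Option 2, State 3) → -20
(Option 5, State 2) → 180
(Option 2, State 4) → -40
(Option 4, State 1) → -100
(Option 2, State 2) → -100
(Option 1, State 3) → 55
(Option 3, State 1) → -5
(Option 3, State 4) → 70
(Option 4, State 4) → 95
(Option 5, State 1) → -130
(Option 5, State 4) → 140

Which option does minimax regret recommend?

Column bests: State 1=125, State 2=180, State 3=290, State 4=140.
Option 1 regrets: 0, 35, 235, 35 → max 235
Option 2 regrets: 275, 280, 310, 180 → max 310
Option 3 regrets: 130, 275, 0, 70 → max 275
Option 4 regrets: 225, 45, 335, 45 → max 335
Option 5 regrets: 255, 0, 130, 0 → max 255
Smallest max regret = 235 → Option 1.

Option 1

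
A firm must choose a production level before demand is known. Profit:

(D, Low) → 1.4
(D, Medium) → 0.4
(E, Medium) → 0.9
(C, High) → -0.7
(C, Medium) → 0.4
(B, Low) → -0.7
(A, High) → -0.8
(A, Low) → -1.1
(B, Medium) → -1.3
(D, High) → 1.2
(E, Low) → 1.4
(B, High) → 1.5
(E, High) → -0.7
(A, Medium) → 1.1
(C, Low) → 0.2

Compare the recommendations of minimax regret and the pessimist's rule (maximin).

minimax regret → D; maximin → D (agree)

Column bests: Low=1.4, Medium=1.1, High=1.5.
A regrets: 2.5, 0.0, 2.3 → max 2.5
B regrets: 2.1, 2.4, 0.0 → max 2.4
C regrets: 1.2, 0.7, 2.2 → max 2.2
D regrets: 0.0, 0.7, 0.3 → max 0.7
E regrets: 0.0, 0.2, 2.2 → max 2.2
Smallest max regret = 0.7 → D.
Row minima: A=-1.1, B=-1.3, C=-0.7, D=0.4, E=-0.7
Best worst-case = 0.4 → D.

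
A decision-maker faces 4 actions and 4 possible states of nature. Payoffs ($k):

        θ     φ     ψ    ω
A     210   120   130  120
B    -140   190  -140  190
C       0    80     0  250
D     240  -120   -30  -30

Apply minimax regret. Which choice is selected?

Column bests: θ=240, φ=190, ψ=130, ω=250.
A regrets: 30, 70, 0, 130 → max 130
B regrets: 380, 0, 270, 60 → max 380
C regrets: 240, 110, 130, 0 → max 240
D regrets: 0, 310, 160, 280 → max 310
Smallest max regret = 130 → A.

A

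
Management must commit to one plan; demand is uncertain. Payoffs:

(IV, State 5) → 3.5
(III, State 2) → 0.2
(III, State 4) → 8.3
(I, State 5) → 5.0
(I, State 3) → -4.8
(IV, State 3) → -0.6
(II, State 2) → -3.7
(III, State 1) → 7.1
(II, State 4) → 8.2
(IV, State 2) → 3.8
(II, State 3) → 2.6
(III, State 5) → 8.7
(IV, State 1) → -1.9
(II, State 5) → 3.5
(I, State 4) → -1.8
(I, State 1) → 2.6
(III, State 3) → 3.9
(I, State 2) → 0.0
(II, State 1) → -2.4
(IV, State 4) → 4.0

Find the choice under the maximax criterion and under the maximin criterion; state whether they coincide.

Row maxima: I=5.0, II=8.2, III=8.7, IV=4.0
Best best-case = 8.7 → III.
Row minima: I=-4.8, II=-3.7, III=0.2, IV=-1.9
Best worst-case = 0.2 → III.

maximax → III; maximin → III (agree)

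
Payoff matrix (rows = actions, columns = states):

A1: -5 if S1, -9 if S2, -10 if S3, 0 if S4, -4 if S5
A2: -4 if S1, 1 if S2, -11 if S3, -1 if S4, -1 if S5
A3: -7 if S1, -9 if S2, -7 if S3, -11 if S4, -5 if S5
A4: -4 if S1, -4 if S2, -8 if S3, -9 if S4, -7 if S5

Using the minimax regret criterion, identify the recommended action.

Column bests: S1=-4, S2=1, S3=-7, S4=0, S5=-1.
A1 regrets: 1, 10, 3, 0, 3 → max 10
A2 regrets: 0, 0, 4, 1, 0 → max 4
A3 regrets: 3, 10, 0, 11, 4 → max 11
A4 regrets: 0, 5, 1, 9, 6 → max 9
Smallest max regret = 4 → A2.

A2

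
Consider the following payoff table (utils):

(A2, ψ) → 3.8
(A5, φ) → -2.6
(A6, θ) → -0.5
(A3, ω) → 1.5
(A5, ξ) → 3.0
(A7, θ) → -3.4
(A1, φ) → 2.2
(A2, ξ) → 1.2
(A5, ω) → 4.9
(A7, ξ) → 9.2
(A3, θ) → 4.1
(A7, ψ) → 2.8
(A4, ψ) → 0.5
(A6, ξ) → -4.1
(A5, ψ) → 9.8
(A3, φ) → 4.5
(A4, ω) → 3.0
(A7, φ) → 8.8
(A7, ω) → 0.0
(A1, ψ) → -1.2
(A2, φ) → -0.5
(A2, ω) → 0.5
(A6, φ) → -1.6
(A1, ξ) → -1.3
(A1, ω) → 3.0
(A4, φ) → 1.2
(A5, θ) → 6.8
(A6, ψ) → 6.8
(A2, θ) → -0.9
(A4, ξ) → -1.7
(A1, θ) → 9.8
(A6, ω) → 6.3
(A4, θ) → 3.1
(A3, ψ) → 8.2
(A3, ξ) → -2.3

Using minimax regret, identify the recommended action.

A2

Column bests: θ=9.8, φ=8.8, ψ=9.8, ω=6.3, ξ=9.2.
A1 regrets: 0.0, 6.6, 11.0, 3.3, 10.5 → max 11.0
A2 regrets: 10.7, 9.3, 6.0, 5.8, 8.0 → max 10.7
A3 regrets: 5.7, 4.3, 1.6, 4.8, 11.5 → max 11.5
A4 regrets: 6.7, 7.6, 9.3, 3.3, 10.9 → max 10.9
A5 regrets: 3.0, 11.4, 0.0, 1.4, 6.2 → max 11.4
A6 regrets: 10.3, 10.4, 3.0, 0.0, 13.3 → max 13.3
A7 regrets: 13.2, 0.0, 7.0, 6.3, 0.0 → max 13.2
Smallest max regret = 10.7 → A2.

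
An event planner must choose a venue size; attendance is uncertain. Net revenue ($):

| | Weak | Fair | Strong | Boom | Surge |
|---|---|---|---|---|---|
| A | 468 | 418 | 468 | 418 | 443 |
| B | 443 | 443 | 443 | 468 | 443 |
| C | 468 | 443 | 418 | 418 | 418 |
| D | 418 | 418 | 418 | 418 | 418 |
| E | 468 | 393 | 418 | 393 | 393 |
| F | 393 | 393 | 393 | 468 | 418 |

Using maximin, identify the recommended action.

Row minima: A=418, B=443, C=418, D=418, E=393, F=393
Best worst-case = 443 → B.

B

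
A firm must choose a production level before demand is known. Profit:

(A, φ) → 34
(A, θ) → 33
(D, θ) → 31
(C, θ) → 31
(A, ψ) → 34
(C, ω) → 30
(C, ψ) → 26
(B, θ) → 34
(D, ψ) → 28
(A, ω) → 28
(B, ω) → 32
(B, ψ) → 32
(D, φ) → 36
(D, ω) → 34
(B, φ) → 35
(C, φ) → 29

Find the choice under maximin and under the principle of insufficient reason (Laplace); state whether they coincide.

maximin → B; laplace → B (agree)

Row minima: A=28, B=32, C=26, D=28
Best worst-case = 32 → B.
Row averages: A=32.25, B=33.25, C=29, D=32.25
Highest average = 33.25 → B.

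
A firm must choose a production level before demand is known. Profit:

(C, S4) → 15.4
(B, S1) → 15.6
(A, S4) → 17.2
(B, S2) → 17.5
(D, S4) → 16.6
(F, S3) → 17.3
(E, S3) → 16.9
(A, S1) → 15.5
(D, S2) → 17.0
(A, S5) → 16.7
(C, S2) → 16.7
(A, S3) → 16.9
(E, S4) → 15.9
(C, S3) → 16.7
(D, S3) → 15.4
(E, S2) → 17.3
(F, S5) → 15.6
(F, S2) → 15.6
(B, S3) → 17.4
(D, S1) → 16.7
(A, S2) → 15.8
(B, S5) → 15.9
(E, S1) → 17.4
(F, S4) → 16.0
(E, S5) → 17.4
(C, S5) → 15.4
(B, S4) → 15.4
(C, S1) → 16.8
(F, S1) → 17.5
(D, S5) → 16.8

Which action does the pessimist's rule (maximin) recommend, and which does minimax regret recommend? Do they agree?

maximin → E; minimax regret → E (agree)

Row minima: A=15.5, B=15.4, C=15.4, D=15.4, E=15.9, F=15.6
Best worst-case = 15.9 → E.
Column bests: S1=17.5, S2=17.5, S3=17.4, S4=17.2, S5=17.4.
A regrets: 2.0, 1.7, 0.5, 0.0, 0.7 → max 2.0
B regrets: 1.9, 0.0, 0.0, 1.8, 1.5 → max 1.9
C regrets: 0.7, 0.8, 0.7, 1.8, 2.0 → max 2.0
D regrets: 0.8, 0.5, 2.0, 0.6, 0.6 → max 2.0
E regrets: 0.1, 0.2, 0.5, 1.3, 0.0 → max 1.3
F regrets: 0.0, 1.9, 0.1, 1.2, 1.8 → max 1.9
Smallest max regret = 1.3 → E.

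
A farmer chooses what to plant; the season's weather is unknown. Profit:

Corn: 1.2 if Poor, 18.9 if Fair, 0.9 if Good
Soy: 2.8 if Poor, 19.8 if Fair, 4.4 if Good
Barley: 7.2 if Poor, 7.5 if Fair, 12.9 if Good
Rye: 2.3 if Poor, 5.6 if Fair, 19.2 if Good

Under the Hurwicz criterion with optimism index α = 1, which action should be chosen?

Corn: 1·18.9 + 0·0.9 = 18.9
Soy: 1·19.8 + 0·2.8 = 19.8
Barley: 1·12.9 + 0·7.2 = 12.9
Rye: 1·19.2 + 0·2.3 = 19.2
Highest Hurwicz score = 19.8 → Soy.

Soy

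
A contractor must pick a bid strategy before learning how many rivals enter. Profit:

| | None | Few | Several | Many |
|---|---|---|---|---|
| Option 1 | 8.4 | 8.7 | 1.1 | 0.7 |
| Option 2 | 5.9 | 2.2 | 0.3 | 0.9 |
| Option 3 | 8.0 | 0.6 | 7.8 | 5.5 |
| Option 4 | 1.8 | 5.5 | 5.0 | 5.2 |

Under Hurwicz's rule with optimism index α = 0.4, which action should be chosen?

Option 1

Option 1: 0.4·8.7 + 0.6·0.7 = 3.9
Option 2: 0.4·5.9 + 0.6·0.3 = 2.54
Option 3: 0.4·8.0 + 0.6·0.6 = 3.56
Option 4: 0.4·5.5 + 0.6·1.8 = 3.28
Highest Hurwicz score = 3.9 → Option 1.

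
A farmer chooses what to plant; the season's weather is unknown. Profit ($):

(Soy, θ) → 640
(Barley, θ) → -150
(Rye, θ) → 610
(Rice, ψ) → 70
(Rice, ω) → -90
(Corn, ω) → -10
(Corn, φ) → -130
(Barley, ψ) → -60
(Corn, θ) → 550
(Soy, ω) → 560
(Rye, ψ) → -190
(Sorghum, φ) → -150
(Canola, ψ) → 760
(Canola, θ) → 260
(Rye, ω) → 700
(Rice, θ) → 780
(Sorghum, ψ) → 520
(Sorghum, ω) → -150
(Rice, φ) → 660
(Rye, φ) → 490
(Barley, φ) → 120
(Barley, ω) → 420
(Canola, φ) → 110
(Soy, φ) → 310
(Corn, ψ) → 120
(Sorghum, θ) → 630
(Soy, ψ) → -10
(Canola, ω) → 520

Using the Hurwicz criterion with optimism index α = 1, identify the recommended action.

Rice

Sorghum: 1·630 + 0·(-150) = 630
Canola: 1·760 + 0·110 = 760
Rye: 1·700 + 0·(-190) = 700
Soy: 1·640 + 0·(-10) = 640
Corn: 1·550 + 0·(-130) = 550
Barley: 1·420 + 0·(-150) = 420
Rice: 1·780 + 0·(-90) = 780
Highest Hurwicz score = 780 → Rice.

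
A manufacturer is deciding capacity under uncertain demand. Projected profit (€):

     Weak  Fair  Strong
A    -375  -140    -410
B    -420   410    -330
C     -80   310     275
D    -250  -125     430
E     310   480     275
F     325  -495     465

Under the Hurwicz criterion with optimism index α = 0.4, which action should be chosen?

E

A: 0.4·(-140) + 0.6·(-410) = -302
B: 0.4·410 + 0.6·(-420) = -88
C: 0.4·310 + 0.6·(-80) = 76
D: 0.4·430 + 0.6·(-250) = 22
E: 0.4·480 + 0.6·275 = 357
F: 0.4·465 + 0.6·(-495) = -111
Highest Hurwicz score = 357 → E.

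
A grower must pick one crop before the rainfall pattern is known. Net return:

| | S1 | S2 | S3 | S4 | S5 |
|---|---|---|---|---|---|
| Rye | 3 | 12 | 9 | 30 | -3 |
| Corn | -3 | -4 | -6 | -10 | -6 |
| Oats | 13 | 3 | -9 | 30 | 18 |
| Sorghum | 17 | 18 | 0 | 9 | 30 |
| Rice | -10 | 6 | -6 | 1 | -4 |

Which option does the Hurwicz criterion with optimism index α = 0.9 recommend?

Sorghum

Rye: 0.9·30 + 0.1·(-3) = 26.7
Corn: 0.9·(-3) + 0.1·(-10) = -3.7
Oats: 0.9·30 + 0.1·(-9) = 26.1
Sorghum: 0.9·30 + 0.1·0 = 27
Rice: 0.9·6 + 0.1·(-10) = 4.4
Highest Hurwicz score = 27 → Sorghum.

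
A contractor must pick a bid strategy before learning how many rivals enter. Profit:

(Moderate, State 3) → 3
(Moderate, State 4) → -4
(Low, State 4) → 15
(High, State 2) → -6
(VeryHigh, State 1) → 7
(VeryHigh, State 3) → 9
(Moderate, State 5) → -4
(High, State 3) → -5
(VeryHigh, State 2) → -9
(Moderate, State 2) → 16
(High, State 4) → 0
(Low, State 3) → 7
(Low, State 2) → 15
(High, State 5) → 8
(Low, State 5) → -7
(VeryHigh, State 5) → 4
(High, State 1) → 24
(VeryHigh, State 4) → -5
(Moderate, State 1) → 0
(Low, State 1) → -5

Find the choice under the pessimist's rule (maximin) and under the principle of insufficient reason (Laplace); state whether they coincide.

maximin → Moderate; laplace → Low (disagree)

Row minima: Low=-7, Moderate=-4, High=-6, VeryHigh=-9
Best worst-case = -4 → Moderate.
Row averages: Low=5, Moderate=2.2, High=4.2, VeryHigh=1.2
Highest average = 5 → Low.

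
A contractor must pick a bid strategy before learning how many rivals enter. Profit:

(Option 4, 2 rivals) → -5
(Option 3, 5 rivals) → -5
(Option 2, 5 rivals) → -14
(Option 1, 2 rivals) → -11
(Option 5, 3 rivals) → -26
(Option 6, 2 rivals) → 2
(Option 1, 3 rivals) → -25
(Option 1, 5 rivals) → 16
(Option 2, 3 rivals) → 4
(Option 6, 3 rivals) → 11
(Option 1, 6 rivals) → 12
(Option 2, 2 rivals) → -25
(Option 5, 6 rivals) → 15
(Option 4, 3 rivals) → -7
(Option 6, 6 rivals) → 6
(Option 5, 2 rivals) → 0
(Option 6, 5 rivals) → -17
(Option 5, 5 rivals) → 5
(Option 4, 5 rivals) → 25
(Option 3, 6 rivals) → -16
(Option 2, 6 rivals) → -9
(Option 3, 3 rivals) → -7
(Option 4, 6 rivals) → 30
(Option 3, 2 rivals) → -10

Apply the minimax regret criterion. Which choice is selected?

Column bests: 2 rivals=2, 3 rivals=11, 5 rivals=25, 6 rivals=30.
Option 1 regrets: 13, 36, 9, 18 → max 36
Option 2 regrets: 27, 7, 39, 39 → max 39
Option 3 regrets: 12, 18, 30, 46 → max 46
Option 4 regrets: 7, 18, 0, 0 → max 18
Option 5 regrets: 2, 37, 20, 15 → max 37
Option 6 regrets: 0, 0, 42, 24 → max 42
Smallest max regret = 18 → Option 4.

Option 4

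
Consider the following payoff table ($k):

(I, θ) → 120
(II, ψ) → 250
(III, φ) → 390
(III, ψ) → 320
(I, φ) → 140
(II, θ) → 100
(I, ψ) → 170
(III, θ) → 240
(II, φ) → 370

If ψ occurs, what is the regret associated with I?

150

Best payoff under ψ is 320.
Regret = 320 − 170 = 150.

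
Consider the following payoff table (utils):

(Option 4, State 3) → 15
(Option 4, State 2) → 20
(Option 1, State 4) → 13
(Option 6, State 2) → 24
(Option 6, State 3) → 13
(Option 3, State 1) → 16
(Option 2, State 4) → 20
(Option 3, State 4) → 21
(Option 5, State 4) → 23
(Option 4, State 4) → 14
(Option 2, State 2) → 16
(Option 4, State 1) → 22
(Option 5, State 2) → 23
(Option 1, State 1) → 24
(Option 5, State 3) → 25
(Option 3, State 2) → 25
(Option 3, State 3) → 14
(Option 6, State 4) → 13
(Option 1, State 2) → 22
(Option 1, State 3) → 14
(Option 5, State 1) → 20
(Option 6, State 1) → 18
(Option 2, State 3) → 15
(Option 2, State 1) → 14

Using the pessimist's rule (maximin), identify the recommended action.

Option 5

Row minima: Option 1=13, Option 2=14, Option 3=14, Option 4=14, Option 5=20, Option 6=13
Best worst-case = 20 → Option 5.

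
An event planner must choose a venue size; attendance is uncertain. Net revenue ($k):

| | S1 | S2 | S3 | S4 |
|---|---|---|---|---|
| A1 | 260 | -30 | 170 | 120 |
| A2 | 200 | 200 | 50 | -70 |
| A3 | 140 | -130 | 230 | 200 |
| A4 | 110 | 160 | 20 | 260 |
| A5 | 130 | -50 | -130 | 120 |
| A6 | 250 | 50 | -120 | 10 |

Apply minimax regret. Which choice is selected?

Column bests: S1=260, S2=200, S3=230, S4=260.
A1 regrets: 0, 230, 60, 140 → max 230
A2 regrets: 60, 0, 180, 330 → max 330
A3 regrets: 120, 330, 0, 60 → max 330
A4 regrets: 150, 40, 210, 0 → max 210
A5 regrets: 130, 250, 360, 140 → max 360
A6 regrets: 10, 150, 350, 250 → max 350
Smallest max regret = 210 → A4.

A4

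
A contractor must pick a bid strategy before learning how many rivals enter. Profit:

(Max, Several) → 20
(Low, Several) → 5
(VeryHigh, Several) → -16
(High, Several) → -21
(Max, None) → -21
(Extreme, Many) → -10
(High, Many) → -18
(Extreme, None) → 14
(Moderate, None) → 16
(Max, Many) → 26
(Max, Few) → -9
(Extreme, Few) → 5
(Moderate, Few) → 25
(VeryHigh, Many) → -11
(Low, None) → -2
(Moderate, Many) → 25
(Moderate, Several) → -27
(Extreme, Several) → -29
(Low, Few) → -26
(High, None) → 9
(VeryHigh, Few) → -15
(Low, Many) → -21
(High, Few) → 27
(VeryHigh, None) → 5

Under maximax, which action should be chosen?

High

Row maxima: Low=5, Moderate=25, High=27, VeryHigh=5, Extreme=14, Max=26
Best best-case = 27 → High.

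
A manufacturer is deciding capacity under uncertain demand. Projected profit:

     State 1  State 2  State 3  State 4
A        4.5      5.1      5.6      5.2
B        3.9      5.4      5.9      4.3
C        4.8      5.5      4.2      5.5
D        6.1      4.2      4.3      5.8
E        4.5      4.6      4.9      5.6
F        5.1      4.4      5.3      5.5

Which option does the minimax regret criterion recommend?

Column bests: State 1=6.1, State 2=5.5, State 3=5.9, State 4=5.8.
A regrets: 1.6, 0.4, 0.3, 0.6 → max 1.6
B regrets: 2.2, 0.1, 0.0, 1.5 → max 2.2
C regrets: 1.3, 0.0, 1.7, 0.3 → max 1.7
D regrets: 0.0, 1.3, 1.6, 0.0 → max 1.6
E regrets: 1.6, 0.9, 1.0, 0.2 → max 1.6
F regrets: 1.0, 1.1, 0.6, 0.3 → max 1.1
Smallest max regret = 1.1 → F.

F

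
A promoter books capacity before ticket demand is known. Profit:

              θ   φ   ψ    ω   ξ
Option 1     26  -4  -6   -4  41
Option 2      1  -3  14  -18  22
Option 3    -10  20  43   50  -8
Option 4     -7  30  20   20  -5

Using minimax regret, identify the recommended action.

Column bests: θ=26, φ=30, ψ=43, ω=50, ξ=41.
Option 1 regrets: 0, 34, 49, 54, 0 → max 54
Option 2 regrets: 25, 33, 29, 68, 19 → max 68
Option 3 regrets: 36, 10, 0, 0, 49 → max 49
Option 4 regrets: 33, 0, 23, 30, 46 → max 46
Smallest max regret = 46 → Option 4.

Option 4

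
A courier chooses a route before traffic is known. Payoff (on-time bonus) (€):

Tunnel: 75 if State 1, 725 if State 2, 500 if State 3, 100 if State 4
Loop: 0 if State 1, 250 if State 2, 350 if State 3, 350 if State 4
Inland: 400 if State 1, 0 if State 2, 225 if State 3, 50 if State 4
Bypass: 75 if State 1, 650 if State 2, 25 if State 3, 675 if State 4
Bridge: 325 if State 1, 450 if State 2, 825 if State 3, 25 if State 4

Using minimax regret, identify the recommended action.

Loop

Column bests: State 1=400, State 2=725, State 3=825, State 4=675.
Tunnel regrets: 325, 0, 325, 575 → max 575
Loop regrets: 400, 475, 475, 325 → max 475
Inland regrets: 0, 725, 600, 625 → max 725
Bypass regrets: 325, 75, 800, 0 → max 800
Bridge regrets: 75, 275, 0, 650 → max 650
Smallest max regret = 475 → Loop.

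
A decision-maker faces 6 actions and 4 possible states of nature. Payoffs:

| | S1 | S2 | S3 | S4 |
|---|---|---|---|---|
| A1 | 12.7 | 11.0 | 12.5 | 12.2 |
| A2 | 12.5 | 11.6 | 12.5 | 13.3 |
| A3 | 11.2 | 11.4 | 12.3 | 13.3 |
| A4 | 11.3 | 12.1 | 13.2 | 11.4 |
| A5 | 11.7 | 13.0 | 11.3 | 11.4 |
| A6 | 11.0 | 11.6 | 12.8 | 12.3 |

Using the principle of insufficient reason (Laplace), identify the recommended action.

A2

Row averages: A1=12.1, A2=12.475, A3=12.05, A4=12, A5=11.85, A6=11.925
Highest average = 12.475 → A2.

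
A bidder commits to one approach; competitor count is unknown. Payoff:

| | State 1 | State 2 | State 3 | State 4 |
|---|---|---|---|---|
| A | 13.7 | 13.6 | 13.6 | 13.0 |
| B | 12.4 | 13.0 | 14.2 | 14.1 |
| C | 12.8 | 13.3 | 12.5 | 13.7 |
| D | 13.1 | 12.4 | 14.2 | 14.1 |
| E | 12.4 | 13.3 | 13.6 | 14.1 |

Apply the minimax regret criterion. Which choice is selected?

A

Column bests: State 1=13.7, State 2=13.6, State 3=14.2, State 4=14.1.
A regrets: 0.0, 0.0, 0.6, 1.1 → max 1.1
B regrets: 1.3, 0.6, 0.0, 0.0 → max 1.3
C regrets: 0.9, 0.3, 1.7, 0.4 → max 1.7
D regrets: 0.6, 1.2, 0.0, 0.0 → max 1.2
E regrets: 1.3, 0.3, 0.6, 0.0 → max 1.3
Smallest max regret = 1.1 → A.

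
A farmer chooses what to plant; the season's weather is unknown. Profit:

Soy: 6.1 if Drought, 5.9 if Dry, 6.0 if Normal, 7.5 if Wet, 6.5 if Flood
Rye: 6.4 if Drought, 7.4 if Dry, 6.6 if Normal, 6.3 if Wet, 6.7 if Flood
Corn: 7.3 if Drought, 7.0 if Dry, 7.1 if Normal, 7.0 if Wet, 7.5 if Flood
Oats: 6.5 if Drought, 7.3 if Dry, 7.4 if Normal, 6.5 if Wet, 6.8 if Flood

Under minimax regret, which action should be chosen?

Corn

Column bests: Drought=7.3, Dry=7.4, Normal=7.4, Wet=7.5, Flood=7.5.
Soy regrets: 1.2, 1.5, 1.4, 0.0, 1.0 → max 1.5
Rye regrets: 0.9, 0.0, 0.8, 1.2, 0.8 → max 1.2
Corn regrets: 0.0, 0.4, 0.3, 0.5, 0.0 → max 0.5
Oats regrets: 0.8, 0.1, 0.0, 1.0, 0.7 → max 1.0
Smallest max regret = 0.5 → Corn.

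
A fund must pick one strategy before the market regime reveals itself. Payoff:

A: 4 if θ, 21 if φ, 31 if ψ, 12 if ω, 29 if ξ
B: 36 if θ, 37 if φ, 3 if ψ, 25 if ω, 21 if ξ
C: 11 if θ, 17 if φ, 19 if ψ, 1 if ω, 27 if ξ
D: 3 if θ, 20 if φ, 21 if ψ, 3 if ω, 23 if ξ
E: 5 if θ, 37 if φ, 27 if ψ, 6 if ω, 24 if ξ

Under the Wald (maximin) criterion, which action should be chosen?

Row minima: A=4, B=3, C=1, D=3, E=5
Best worst-case = 5 → E.

E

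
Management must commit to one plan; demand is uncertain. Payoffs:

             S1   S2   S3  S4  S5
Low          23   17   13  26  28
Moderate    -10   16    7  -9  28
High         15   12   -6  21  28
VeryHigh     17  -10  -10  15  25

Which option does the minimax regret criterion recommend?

Column bests: S1=23, S2=17, S3=13, S4=26, S5=28.
Low regrets: 0, 0, 0, 0, 0 → max 0
Moderate regrets: 33, 1, 6, 35, 0 → max 35
High regrets: 8, 5, 19, 5, 0 → max 19
VeryHigh regrets: 6, 27, 23, 11, 3 → max 27
Smallest max regret = 0 → Low.

Low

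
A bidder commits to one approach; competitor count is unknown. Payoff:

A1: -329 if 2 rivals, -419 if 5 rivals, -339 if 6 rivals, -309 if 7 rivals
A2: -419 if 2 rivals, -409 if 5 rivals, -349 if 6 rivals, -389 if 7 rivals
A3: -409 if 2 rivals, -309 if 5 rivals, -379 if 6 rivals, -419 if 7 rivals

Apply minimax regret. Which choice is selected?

Column bests: 2 rivals=-329, 5 rivals=-309, 6 rivals=-339, 7 rivals=-309.
A1 regrets: 0, 110, 0, 0 → max 110
A2 regrets: 90, 100, 10, 80 → max 100
A3 regrets: 80, 0, 40, 110 → max 110
Smallest max regret = 100 → A2.

A2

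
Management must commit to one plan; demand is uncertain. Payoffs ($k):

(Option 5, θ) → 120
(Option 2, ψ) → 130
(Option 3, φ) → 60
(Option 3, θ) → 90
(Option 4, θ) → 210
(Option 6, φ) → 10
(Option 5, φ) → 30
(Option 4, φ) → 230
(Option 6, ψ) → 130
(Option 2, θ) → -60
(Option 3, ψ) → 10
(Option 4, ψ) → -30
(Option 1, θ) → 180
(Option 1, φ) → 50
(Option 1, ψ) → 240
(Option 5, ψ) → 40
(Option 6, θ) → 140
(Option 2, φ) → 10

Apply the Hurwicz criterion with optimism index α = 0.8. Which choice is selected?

Option 1: 0.8·240 + 0.2·50 = 202
Option 2: 0.8·130 + 0.2·(-60) = 92
Option 3: 0.8·90 + 0.2·10 = 74
Option 4: 0.8·230 + 0.2·(-30) = 178
Option 5: 0.8·120 + 0.2·30 = 102
Option 6: 0.8·140 + 0.2·10 = 114
Highest Hurwicz score = 202 → Option 1.

Option 1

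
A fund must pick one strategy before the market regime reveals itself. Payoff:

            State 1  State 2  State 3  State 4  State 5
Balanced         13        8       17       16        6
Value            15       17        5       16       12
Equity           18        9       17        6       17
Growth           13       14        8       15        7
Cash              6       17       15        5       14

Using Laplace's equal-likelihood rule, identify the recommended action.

Row averages: Balanced=12, Value=13, Equity=13.4, Growth=11.4, Cash=11.4
Highest average = 13.4 → Equity.

Equity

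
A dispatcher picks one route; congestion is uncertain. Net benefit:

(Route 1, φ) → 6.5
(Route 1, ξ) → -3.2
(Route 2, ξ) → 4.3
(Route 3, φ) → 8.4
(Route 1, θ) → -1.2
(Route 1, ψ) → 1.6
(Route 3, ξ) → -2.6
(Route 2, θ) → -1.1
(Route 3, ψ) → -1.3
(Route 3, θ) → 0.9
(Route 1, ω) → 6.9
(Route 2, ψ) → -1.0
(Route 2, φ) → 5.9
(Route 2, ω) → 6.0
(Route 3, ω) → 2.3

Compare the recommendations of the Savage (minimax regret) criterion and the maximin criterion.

minimax regret → Route 2; maximin → Route 2 (agree)

Column bests: θ=0.9, φ=8.4, ψ=1.6, ω=6.9, ξ=4.3.
Route 1 regrets: 2.1, 1.9, 0.0, 0.0, 7.5 → max 7.5
Route 2 regrets: 2.0, 2.5, 2.6, 0.9, 0.0 → max 2.6
Route 3 regrets: 0.0, 0.0, 2.9, 4.6, 6.9 → max 6.9
Smallest max regret = 2.6 → Route 2.
Row minima: Route 1=-3.2, Route 2=-1.1, Route 3=-2.6
Best worst-case = -1.1 → Route 2.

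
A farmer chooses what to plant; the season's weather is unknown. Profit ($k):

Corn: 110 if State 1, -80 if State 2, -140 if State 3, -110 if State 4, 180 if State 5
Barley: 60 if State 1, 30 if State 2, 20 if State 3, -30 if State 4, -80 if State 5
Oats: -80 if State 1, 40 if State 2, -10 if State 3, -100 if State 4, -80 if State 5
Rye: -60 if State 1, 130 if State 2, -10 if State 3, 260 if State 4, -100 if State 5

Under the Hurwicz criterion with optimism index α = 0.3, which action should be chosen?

Rye

Corn: 0.3·180 + 0.7·(-140) = -44
Barley: 0.3·60 + 0.7·(-80) = -38
Oats: 0.3·40 + 0.7·(-100) = -58
Rye: 0.3·260 + 0.7·(-100) = 8
Highest Hurwicz score = 8 → Rye.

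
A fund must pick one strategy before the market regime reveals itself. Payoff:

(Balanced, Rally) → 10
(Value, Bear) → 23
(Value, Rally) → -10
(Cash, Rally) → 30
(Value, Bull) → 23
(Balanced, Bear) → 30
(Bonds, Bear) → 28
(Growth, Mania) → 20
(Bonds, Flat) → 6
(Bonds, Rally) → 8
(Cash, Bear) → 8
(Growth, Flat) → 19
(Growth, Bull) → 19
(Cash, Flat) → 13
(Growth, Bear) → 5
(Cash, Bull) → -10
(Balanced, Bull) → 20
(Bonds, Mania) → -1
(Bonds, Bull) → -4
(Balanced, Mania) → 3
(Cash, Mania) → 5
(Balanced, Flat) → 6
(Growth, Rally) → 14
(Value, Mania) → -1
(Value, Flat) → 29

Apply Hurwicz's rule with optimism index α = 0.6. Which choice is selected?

Growth: 0.6·20 + 0.4·5 = 14
Cash: 0.6·30 + 0.4·(-10) = 14
Balanced: 0.6·30 + 0.4·3 = 19.2
Value: 0.6·29 + 0.4·(-10) = 13.4
Bonds: 0.6·28 + 0.4·(-4) = 15.2
Highest Hurwicz score = 19.2 → Balanced.

Balanced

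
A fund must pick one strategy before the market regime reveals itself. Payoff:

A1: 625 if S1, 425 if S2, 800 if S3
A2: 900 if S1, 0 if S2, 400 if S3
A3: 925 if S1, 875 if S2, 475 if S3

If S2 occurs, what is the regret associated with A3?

0

Best payoff under S2 is 875.
Regret = 875 − 875 = 0.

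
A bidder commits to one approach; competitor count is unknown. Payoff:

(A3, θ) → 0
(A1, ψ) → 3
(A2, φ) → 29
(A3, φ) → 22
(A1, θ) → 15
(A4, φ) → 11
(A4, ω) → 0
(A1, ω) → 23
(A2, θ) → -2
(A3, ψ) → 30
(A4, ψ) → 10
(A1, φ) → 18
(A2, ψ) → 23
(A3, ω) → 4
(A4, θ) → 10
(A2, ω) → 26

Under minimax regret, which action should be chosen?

A2

Column bests: θ=15, φ=29, ψ=30, ω=26.
A1 regrets: 0, 11, 27, 3 → max 27
A2 regrets: 17, 0, 7, 0 → max 17
A3 regrets: 15, 7, 0, 22 → max 22
A4 regrets: 5, 18, 20, 26 → max 26
Smallest max regret = 17 → A2.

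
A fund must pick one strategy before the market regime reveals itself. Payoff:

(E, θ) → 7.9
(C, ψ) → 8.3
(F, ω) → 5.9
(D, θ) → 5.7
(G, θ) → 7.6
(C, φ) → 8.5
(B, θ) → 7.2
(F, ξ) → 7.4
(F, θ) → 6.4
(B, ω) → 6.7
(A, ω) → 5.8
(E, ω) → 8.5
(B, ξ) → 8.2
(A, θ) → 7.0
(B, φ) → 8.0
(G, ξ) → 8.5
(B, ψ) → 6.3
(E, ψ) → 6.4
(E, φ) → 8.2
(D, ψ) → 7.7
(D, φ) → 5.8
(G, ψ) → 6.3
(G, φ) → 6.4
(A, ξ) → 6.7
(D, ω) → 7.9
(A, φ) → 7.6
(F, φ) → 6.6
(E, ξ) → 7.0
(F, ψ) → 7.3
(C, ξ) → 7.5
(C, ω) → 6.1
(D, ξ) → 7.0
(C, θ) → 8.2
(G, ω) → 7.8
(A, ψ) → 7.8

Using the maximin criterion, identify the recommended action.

Row minima: A=5.8, B=6.3, C=6.1, D=5.7, E=6.4, F=5.9, G=6.3
Best worst-case = 6.4 → E.

E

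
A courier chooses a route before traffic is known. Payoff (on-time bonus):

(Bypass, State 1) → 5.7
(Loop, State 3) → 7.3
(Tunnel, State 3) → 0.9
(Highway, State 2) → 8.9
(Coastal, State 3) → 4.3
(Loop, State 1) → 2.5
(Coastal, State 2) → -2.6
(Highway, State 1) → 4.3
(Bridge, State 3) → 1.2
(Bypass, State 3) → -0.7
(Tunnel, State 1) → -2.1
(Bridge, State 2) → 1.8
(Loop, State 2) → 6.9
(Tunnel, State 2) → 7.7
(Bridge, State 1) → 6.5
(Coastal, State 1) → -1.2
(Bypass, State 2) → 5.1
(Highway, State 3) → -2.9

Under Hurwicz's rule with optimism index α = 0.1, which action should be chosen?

Loop

Loop: 0.1·7.3 + 0.9·2.5 = 2.98
Bypass: 0.1·5.7 + 0.9·(-0.7) = -0.06
Coastal: 0.1·4.3 + 0.9·(-2.6) = -1.91
Bridge: 0.1·6.5 + 0.9·1.2 = 1.73
Tunnel: 0.1·7.7 + 0.9·(-2.1) = -1.12
Highway: 0.1·8.9 + 0.9·(-2.9) = -1.72
Highest Hurwicz score = 2.98 → Loop.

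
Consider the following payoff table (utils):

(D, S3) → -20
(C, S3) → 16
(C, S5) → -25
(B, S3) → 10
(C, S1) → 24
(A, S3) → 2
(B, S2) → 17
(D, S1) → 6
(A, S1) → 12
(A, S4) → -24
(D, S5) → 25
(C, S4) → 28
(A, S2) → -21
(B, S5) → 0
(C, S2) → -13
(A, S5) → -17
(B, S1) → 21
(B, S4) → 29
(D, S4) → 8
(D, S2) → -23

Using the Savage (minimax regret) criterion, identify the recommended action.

B

Column bests: S1=24, S2=17, S3=16, S4=29, S5=25.
A regrets: 12, 38, 14, 53, 42 → max 53
B regrets: 3, 0, 6, 0, 25 → max 25
C regrets: 0, 30, 0, 1, 50 → max 50
D regrets: 18, 40, 36, 21, 0 → max 40
Smallest max regret = 25 → B.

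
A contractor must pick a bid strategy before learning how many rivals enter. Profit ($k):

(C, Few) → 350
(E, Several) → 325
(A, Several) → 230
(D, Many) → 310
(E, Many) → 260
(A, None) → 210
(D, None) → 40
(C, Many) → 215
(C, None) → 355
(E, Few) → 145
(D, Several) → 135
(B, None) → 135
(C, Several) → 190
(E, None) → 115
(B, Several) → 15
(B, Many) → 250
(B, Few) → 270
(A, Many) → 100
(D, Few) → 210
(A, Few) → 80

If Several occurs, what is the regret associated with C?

135

Best payoff under Several is 325.
Regret = 325 − 190 = 135.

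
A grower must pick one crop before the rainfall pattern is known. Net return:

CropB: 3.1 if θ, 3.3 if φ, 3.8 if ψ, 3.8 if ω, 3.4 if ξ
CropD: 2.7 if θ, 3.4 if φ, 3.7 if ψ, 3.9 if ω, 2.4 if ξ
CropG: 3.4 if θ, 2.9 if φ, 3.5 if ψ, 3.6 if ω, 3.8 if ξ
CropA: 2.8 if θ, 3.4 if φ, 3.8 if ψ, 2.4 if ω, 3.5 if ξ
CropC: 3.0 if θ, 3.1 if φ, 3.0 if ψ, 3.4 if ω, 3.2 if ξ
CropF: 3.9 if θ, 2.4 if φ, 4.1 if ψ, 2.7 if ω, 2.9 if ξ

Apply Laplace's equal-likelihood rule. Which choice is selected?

CropB

Row averages: CropB=3.48, CropD=3.22, CropG=3.44, CropA=3.18, CropC=3.14, CropF=3.2
Highest average = 3.48 → CropB.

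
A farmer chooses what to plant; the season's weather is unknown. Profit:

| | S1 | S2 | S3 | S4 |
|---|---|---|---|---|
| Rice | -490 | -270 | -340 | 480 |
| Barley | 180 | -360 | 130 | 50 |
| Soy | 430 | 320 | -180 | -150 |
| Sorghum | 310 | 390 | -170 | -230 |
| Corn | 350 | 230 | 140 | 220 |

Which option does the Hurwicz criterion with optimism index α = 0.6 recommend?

Corn

Rice: 0.6·480 + 0.4·(-490) = 92
Barley: 0.6·180 + 0.4·(-360) = -36
Soy: 0.6·430 + 0.4·(-180) = 186
Sorghum: 0.6·390 + 0.4·(-230) = 142
Corn: 0.6·350 + 0.4·140 = 266
Highest Hurwicz score = 266 → Corn.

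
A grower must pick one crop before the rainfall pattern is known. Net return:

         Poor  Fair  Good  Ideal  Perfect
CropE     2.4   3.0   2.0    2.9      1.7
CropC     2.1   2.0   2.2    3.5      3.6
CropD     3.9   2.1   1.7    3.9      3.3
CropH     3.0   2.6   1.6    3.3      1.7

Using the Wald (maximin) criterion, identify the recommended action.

CropC

Row minima: CropE=1.7, CropC=2.0, CropD=1.7, CropH=1.6
Best worst-case = 2.0 → CropC.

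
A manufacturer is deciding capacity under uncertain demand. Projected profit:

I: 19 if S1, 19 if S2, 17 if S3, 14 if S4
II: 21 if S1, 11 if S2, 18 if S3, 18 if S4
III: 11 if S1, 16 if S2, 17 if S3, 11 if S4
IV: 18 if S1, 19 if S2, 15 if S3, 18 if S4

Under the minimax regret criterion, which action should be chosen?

IV

Column bests: S1=21, S2=19, S3=18, S4=18.
I regrets: 2, 0, 1, 4 → max 4
II regrets: 0, 8, 0, 0 → max 8
III regrets: 10, 3, 1, 7 → max 10
IV regrets: 3, 0, 3, 0 → max 3
Smallest max regret = 3 → IV.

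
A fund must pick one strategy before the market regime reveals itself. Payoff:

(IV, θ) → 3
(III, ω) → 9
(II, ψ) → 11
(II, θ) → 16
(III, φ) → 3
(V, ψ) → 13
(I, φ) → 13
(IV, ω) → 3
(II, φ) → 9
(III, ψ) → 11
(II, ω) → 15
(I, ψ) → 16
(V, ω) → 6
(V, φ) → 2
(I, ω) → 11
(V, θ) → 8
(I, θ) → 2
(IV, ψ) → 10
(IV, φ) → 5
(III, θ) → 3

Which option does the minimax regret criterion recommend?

II

Column bests: θ=16, φ=13, ψ=16, ω=15.
I regrets: 14, 0, 0, 4 → max 14
II regrets: 0, 4, 5, 0 → max 5
III regrets: 13, 10, 5, 6 → max 13
IV regrets: 13, 8, 6, 12 → max 13
V regrets: 8, 11, 3, 9 → max 11
Smallest max regret = 5 → II.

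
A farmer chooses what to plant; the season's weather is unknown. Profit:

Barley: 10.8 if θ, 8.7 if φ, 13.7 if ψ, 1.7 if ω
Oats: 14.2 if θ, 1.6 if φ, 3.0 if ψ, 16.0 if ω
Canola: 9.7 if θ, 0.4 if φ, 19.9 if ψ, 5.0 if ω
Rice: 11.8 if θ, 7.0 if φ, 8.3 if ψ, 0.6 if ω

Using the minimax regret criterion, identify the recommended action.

Column bests: θ=14.2, φ=8.7, ψ=19.9, ω=16.0.
Barley regrets: 3.4, 0.0, 6.2, 14.3 → max 14.3
Oats regrets: 0.0, 7.1, 16.9, 0.0 → max 16.9
Canola regrets: 4.5, 8.3, 0.0, 11.0 → max 11.0
Rice regrets: 2.4, 1.7, 11.6, 15.4 → max 15.4
Smallest max regret = 11.0 → Canola.

Canola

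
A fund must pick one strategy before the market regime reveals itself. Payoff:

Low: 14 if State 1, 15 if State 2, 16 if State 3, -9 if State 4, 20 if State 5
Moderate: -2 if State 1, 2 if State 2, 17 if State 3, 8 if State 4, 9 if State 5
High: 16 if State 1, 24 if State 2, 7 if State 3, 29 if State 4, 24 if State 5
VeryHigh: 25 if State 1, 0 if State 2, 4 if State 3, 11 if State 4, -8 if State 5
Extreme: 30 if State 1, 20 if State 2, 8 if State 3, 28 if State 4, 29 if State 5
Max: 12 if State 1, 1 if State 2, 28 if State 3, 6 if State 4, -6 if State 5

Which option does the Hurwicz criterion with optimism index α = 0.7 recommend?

Low: 0.7·20 + 0.3·(-9) = 11.3
Moderate: 0.7·17 + 0.3·(-2) = 11.3
High: 0.7·29 + 0.3·7 = 22.4
VeryHigh: 0.7·25 + 0.3·(-8) = 15.1
Extreme: 0.7·30 + 0.3·8 = 23.4
Max: 0.7·28 + 0.3·(-6) = 17.8
Highest Hurwicz score = 23.4 → Extreme.

Extreme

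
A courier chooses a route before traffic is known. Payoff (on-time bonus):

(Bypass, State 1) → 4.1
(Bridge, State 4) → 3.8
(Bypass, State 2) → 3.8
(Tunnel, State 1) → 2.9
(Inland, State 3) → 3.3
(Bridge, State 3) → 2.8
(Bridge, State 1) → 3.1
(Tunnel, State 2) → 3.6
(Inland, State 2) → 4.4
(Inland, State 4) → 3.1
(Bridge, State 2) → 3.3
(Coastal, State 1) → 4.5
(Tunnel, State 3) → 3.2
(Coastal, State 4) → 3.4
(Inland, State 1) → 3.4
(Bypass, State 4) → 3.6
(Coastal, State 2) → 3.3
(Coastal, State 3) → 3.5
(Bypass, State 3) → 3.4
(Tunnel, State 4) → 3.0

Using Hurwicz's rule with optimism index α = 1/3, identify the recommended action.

Bypass: 1/3·4.1 + 2/3·3.4 = 109/30
Inland: 1/3·4.4 + 2/3·3.1 = 53/15
Bridge: 1/3·3.8 + 2/3·2.8 = 47/15
Tunnel: 1/3·3.6 + 2/3·2.9 = 47/15
Coastal: 1/3·4.5 + 2/3·3.3 = 3.7
Highest Hurwicz score = 3.7 → Coastal.

Coastal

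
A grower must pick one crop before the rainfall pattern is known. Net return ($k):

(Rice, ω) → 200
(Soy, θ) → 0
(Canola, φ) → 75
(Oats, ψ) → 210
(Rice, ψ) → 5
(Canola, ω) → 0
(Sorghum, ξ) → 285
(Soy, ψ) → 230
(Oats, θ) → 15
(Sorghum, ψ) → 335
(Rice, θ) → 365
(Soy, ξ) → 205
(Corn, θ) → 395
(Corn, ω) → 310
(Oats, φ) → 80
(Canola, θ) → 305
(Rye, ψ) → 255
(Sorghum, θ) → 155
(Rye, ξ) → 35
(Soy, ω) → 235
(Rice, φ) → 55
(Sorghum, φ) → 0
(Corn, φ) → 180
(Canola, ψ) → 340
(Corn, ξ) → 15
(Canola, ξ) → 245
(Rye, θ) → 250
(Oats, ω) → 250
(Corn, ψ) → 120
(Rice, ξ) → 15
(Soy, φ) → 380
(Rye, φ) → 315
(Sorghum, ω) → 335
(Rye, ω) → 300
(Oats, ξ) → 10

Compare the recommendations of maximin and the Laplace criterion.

Row minima: Oats=10, Soy=0, Corn=15, Rice=5, Sorghum=0, Canola=0, Rye=35
Best worst-case = 35 → Rye.
Row averages: Oats=113, Soy=210, Corn=204, Rice=128, Sorghum=222, Canola=193, Rye=231
Highest average = 231 → Rye.

maximin → Rye; laplace → Rye (agree)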